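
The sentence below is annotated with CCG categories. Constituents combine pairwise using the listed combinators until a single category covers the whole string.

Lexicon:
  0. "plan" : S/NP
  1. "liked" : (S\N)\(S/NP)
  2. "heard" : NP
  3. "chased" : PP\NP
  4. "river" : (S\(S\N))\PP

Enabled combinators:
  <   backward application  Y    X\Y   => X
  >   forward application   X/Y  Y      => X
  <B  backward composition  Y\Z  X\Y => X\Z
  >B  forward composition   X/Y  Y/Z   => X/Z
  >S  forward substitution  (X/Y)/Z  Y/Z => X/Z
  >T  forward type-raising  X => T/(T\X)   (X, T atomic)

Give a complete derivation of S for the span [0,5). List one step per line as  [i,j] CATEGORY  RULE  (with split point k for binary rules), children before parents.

[0,5] S   <
  [0,2] S\N   <
    [0,1] "plan" : S/NP
    [1,2] "liked" : (S\N)\(S/NP)
  [2,5] S\(S\N)   <
    [2,4] PP   <
      [2,3] "heard" : NP
      [3,4] "chased" : PP\NP
    [4,5] "river" : (S\(S\N))\PP

[0,1] S/NP  lex  "plan"
[1,2] (S\N)\(S/NP)  lex  "liked"
[0,2] S\N  <  k=1
[2,3] NP  lex  "heard"
[3,4] PP\NP  lex  "chased"
[2,4] PP  <  k=3
[4,5] (S\(S\N))\PP  lex  "river"
[2,5] S\(S\N)  <  k=4
[0,5] S  <  k=2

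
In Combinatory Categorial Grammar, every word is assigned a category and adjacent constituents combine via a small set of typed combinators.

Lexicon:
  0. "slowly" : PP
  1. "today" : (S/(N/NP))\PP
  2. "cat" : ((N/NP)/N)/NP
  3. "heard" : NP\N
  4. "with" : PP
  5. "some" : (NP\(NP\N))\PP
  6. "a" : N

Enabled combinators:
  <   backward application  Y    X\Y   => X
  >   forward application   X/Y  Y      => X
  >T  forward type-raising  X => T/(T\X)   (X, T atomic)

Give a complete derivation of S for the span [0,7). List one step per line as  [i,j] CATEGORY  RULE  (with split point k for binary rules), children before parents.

[0,7] S   >
  [0,2] S/(N/NP)   <
    [0,1] "slowly" : PP
    [1,2] "today" : (S/(N/NP))\PP
  [2,7] N/NP   >
    [2,6] (N/NP)/N   >
      [2,3] "cat" : ((N/NP)/N)/NP
      [3,6] NP   <
        [3,4] "heard" : NP\N
        [4,6] NP\(NP\N)   <
          [4,5] "with" : PP
          [5,6] "some" : (NP\(NP\N))\PP
    [6,7] "a" : N

[0,1] PP  lex  "slowly"
[1,2] (S/(N/NP))\PP  lex  "today"
[0,2] S/(N/NP)  <  k=1
[2,3] ((N/NP)/N)/NP  lex  "cat"
[3,4] NP\N  lex  "heard"
[4,5] PP  lex  "with"
[5,6] (NP\(NP\N))\PP  lex  "some"
[4,6] NP\(NP\N)  <  k=5
[3,6] NP  <  k=4
[2,6] (N/NP)/N  >  k=3
[6,7] N  lex  "a"
[2,7] N/NP  >  k=6
[0,7] S  >  k=2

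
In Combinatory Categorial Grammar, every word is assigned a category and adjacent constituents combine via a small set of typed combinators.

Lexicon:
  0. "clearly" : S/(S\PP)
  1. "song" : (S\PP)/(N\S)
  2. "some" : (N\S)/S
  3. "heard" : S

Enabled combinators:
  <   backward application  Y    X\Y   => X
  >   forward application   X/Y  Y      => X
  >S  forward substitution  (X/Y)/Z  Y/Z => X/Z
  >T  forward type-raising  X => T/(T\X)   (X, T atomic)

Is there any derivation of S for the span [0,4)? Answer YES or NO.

YES

[0,4] S   >
  [0,1] "clearly" : S/(S\PP)
  [1,4] S\PP   >
    [1,2] "song" : (S\PP)/(N\S)
    [2,4] N\S   >
      [2,3] "some" : (N\S)/S
      [3,4] "heard" : S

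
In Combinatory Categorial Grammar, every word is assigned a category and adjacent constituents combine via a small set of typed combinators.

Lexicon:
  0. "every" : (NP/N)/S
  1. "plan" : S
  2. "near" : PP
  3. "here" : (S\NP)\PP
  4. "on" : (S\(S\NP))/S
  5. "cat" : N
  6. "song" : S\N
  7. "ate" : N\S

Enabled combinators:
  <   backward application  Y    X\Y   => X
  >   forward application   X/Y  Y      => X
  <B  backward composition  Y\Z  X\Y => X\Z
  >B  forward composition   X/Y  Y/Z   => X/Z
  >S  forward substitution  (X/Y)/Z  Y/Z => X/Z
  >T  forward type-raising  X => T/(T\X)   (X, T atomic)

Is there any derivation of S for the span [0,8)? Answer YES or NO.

(NP/N)/S S PP (S\NP)\PP (S\(S\NP))/S N S\N N\S
CKY chart[0,8] = {N/(N\NP), NP, NP/(NP\NP), NP/(N\N), PP/(PP\NP), S/(S\NP)}; S ∉ chart

NO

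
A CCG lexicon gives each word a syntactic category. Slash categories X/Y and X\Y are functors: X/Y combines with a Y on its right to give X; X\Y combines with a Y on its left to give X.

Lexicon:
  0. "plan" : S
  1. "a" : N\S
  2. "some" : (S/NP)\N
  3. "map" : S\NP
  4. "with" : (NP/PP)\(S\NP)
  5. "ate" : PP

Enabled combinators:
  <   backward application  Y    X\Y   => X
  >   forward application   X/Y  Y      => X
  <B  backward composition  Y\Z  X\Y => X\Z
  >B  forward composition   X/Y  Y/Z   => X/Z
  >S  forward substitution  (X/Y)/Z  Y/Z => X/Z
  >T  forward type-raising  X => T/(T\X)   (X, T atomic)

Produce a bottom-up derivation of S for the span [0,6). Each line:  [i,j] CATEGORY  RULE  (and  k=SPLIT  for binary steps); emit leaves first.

[0,6] S   >
  [0,3] S/NP   <
    [0,2] N   <
      [0,1] "plan" : S
      [1,2] "a" : N\S
    [2,3] "some" : (S/NP)\N
  [3,6] NP   >
    [3,5] NP/PP   <
      [3,4] "map" : S\NP
      [4,5] "with" : (NP/PP)\(S\NP)
    [5,6] "ate" : PP

[0,1] S  lex  "plan"
[1,2] N\S  lex  "a"
[0,2] N  <  k=1
[2,3] (S/NP)\N  lex  "some"
[0,3] S/NP  <  k=2
[3,4] S\NP  lex  "map"
[4,5] (NP/PP)\(S\NP)  lex  "with"
[3,5] NP/PP  <  k=4
[5,6] PP  lex  "ate"
[3,6] NP  >  k=5
[0,6] S  >  k=3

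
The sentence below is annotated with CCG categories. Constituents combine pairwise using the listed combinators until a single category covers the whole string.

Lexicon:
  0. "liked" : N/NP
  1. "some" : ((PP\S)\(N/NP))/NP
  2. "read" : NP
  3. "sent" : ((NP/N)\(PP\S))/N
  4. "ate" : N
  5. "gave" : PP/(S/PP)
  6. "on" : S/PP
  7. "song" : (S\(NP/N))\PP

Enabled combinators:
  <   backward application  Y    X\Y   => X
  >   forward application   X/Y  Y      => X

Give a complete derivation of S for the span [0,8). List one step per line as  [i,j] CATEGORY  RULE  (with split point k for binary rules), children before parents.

[0,8] S   <
  [0,5] NP/N   <
    [0,3] PP\S   <
      [0,1] "liked" : N/NP
      [1,3] (PP\S)\(N/NP)   >
        [1,2] "some" : ((PP\S)\(N/NP))/NP
        [2,3] "read" : NP
    [3,5] (NP/N)\(PP\S)   >
      [3,4] "sent" : ((NP/N)\(PP\S))/N
      [4,5] "ate" : N
  [5,8] S\(NP/N)   <
    [5,7] PP   >
      [5,6] "gave" : PP/(S/PP)
      [6,7] "on" : S/PP
    [7,8] "song" : (S\(NP/N))\PP

[0,1] N/NP  lex  "liked"
[1,2] ((PP\S)\(N/NP))/NP  lex  "some"
[2,3] NP  lex  "read"
[1,3] (PP\S)\(N/NP)  >  k=2
[0,3] PP\S  <  k=1
[3,4] ((NP/N)\(PP\S))/N  lex  "sent"
[4,5] N  lex  "ate"
[3,5] (NP/N)\(PP\S)  >  k=4
[0,5] NP/N  <  k=3
[5,6] PP/(S/PP)  lex  "gave"
[6,7] S/PP  lex  "on"
[5,7] PP  >  k=6
[7,8] (S\(NP/N))\PP  lex  "song"
[5,8] S\(NP/N)  <  k=7
[0,8] S  <  k=5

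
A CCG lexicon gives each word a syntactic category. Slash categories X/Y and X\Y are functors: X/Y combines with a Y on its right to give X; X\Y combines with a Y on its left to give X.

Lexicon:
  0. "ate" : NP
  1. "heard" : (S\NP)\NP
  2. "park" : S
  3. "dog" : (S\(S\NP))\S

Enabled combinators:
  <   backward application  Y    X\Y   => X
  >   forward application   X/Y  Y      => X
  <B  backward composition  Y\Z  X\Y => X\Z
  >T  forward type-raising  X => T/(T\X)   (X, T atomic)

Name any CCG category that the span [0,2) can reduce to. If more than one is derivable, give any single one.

[0,4] S   <
  [0,2] S\NP   <
    [0,1] "ate" : NP
    [1,2] "heard" : (S\NP)\NP
  [2,4] S\(S\NP)   <
    [2,3] "park" : S
    [3,4] "dog" : (S\(S\NP))\S

S\NP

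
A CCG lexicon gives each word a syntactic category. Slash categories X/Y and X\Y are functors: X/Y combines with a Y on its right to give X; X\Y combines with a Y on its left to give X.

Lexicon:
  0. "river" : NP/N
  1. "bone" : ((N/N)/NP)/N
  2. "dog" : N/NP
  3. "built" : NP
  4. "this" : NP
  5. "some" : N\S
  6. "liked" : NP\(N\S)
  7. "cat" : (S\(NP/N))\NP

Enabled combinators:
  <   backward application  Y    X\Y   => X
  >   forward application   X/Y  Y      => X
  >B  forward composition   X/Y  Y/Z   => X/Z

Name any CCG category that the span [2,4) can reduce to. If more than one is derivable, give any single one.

[0,8] S   <
  [0,5] NP/N   >B
    [0,1] "river" : NP/N
    [1,5] N/N   >
      [1,4] (N/N)/NP   >
        [1,2] "bone" : ((N/N)/NP)/N
        [2,4] N   >
          [2,3] "dog" : N/NP
          [3,4] "built" : NP
      [4,5] "this" : NP
  [5,8] S\(NP/N)   <
    [5,7] NP   <
      [5,6] "some" : N\S
      [6,7] "liked" : NP\(N\S)
    [7,8] "cat" : (S\(NP/N))\NP

N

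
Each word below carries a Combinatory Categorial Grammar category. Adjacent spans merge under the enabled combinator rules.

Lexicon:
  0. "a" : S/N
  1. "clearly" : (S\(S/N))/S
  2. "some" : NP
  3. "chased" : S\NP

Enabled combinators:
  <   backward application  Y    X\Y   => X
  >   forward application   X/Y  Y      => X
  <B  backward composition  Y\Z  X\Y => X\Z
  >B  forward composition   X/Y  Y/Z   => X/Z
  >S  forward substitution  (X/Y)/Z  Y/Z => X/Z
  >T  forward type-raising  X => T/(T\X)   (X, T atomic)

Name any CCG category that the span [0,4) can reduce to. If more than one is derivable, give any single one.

S

[0,4] S   <
  [0,1] "a" : S/N
  [1,4] S\(S/N)   >
    [1,2] "clearly" : (S\(S/N))/S
    [2,4] S   <
      [2,3] "some" : NP
      [3,4] "chased" : S\NP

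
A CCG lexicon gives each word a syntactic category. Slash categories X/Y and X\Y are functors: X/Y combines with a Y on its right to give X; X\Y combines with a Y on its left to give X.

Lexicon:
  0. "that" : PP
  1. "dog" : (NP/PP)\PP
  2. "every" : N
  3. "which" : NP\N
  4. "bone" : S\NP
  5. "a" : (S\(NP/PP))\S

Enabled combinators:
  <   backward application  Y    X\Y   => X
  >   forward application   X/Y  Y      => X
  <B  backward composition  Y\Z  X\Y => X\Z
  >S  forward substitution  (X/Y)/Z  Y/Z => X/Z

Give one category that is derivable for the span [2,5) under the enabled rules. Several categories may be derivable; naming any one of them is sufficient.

S

[0,6] S   <
  [0,2] NP/PP   <
    [0,1] "that" : PP
    [1,2] "dog" : (NP/PP)\PP
  [2,6] S\(NP/PP)   <
    [2,5] S   <
      [2,3] "every" : N
      [3,5] S\N   <B
        [3,4] "which" : NP\N
        [4,5] "bone" : S\NP
    [5,6] "a" : (S\(NP/PP))\S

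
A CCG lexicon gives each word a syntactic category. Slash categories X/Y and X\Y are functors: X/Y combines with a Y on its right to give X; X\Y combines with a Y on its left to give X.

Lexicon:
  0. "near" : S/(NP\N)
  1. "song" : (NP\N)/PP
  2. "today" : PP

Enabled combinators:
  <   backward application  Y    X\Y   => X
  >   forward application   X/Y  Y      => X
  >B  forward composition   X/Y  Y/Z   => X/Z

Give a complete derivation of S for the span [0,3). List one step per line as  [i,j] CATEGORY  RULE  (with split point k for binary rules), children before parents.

[0,3] S   >
  [0,2] S/PP   >B
    [0,1] "near" : S/(NP\N)
    [1,2] "song" : (NP\N)/PP
  [2,3] "today" : PP

[0,1] S/(NP\N)  lex  "near"
[1,2] (NP\N)/PP  lex  "song"
[0,2] S/PP  >B  k=1
[2,3] PP  lex  "today"
[0,3] S  >  k=2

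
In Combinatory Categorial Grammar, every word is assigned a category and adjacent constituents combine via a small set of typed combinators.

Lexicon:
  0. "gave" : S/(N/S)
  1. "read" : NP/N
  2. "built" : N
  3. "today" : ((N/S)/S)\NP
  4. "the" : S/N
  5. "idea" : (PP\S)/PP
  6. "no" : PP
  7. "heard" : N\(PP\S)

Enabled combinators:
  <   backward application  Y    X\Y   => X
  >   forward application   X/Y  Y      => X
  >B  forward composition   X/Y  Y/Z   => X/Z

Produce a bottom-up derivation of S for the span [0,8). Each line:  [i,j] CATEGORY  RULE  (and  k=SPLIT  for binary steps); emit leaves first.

[0,1] S/(N/S)  lex  "gave"
[1,2] NP/N  lex  "read"
[2,3] N  lex  "built"
[1,3] NP  >  k=2
[3,4] ((N/S)/S)\NP  lex  "today"
[1,4] (N/S)/S  <  k=3
[0,4] S/S  >B  k=1
[4,5] S/N  lex  "the"
[0,5] S/N  >B  k=4
[5,6] (PP\S)/PP  lex  "idea"
[6,7] PP  lex  "no"
[5,7] PP\S  >  k=6
[7,8] N\(PP\S)  lex  "heard"
[5,8] N  <  k=7
[0,8] S  >  k=5

[0,8] S   >
  [0,5] S/N   >B
    [0,4] S/S   >B
      [0,1] "gave" : S/(N/S)
      [1,4] (N/S)/S   <
        [1,3] NP   >
          [1,2] "read" : NP/N
          [2,3] "built" : N
        [3,4] "today" : ((N/S)/S)\NP
    [4,5] "the" : S/N
  [5,8] N   <
    [5,7] PP\S   >
      [5,6] "idea" : (PP\S)/PP
      [6,7] "no" : PP
    [7,8] "heard" : N\(PP\S)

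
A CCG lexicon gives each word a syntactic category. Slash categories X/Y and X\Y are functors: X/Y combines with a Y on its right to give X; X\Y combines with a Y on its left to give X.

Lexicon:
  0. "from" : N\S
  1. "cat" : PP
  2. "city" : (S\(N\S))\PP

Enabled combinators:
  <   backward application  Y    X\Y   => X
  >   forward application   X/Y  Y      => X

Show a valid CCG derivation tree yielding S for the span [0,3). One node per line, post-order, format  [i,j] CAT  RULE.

[0,3] S   <
  [0,1] "from" : N\S
  [1,3] S\(N\S)   <
    [1,2] "cat" : PP
    [2,3] "city" : (S\(N\S))\PP

[0,1] N\S  lex  "from"
[1,2] PP  lex  "cat"
[2,3] (S\(N\S))\PP  lex  "city"
[1,3] S\(N\S)  <  k=2
[0,3] S  <  k=1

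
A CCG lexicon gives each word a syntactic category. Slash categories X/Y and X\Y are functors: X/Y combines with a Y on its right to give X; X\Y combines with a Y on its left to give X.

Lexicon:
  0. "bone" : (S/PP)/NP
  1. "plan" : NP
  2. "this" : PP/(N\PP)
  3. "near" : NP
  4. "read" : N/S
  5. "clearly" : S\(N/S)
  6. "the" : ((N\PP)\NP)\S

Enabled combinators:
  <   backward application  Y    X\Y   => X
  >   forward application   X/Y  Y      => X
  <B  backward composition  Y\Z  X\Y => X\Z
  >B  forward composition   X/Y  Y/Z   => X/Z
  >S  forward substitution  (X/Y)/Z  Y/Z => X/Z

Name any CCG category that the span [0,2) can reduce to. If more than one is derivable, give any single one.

[0,7] S   >
  [0,2] S/PP   >
    [0,1] "bone" : (S/PP)/NP
    [1,2] "plan" : NP
  [2,7] PP   >
    [2,3] "this" : PP/(N\PP)
    [3,7] N\PP   <
      [3,4] "near" : NP
      [4,7] (N\PP)\NP   <
        [4,6] S   <
          [4,5] "read" : N/S
          [5,6] "clearly" : S\(N/S)
        [6,7] "the" : ((N\PP)\NP)\S

S/PP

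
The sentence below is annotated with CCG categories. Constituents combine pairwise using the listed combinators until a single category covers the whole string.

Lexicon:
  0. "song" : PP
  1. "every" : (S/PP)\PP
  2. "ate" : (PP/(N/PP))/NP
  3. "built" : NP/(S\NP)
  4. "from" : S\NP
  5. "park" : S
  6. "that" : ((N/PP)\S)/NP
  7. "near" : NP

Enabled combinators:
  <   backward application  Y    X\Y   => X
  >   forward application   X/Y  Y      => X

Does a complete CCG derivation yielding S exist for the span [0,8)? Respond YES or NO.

YES

[0,8] S   >
  [0,2] S/PP   <
    [0,1] "song" : PP
    [1,2] "every" : (S/PP)\PP
  [2,8] PP   >
    [2,5] PP/(N/PP)   >
      [2,3] "ate" : (PP/(N/PP))/NP
      [3,5] NP   >
        [3,4] "built" : NP/(S\NP)
        [4,5] "from" : S\NP
    [5,8] N/PP   <
      [5,6] "park" : S
      [6,8] (N/PP)\S   >
        [6,7] "that" : ((N/PP)\S)/NP
        [7,8] "near" : NP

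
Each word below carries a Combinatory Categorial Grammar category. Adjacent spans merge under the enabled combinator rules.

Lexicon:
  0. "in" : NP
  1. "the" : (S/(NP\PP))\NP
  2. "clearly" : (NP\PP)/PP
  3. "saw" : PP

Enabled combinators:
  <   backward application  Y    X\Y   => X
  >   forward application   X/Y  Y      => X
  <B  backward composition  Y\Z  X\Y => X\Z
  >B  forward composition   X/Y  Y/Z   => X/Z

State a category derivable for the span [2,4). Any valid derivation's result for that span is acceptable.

[0,4] S   >
  [0,2] S/(NP\PP)   <
    [0,1] "in" : NP
    [1,2] "the" : (S/(NP\PP))\NP
  [2,4] NP\PP   >
    [2,3] "clearly" : (NP\PP)/PP
    [3,4] "saw" : PP

NP\PP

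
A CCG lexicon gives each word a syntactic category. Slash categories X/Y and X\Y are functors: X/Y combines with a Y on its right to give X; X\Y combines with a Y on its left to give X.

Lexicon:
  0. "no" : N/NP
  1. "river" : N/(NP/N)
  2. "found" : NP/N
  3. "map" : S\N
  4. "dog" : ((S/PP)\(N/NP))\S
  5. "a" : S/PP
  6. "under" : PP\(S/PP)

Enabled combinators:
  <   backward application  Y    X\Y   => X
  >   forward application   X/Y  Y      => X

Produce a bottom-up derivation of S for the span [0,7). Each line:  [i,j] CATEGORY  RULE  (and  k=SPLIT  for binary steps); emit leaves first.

[0,7] S   >
  [0,5] S/PP   <
    [0,1] "no" : N/NP
    [1,5] (S/PP)\(N/NP)   <
      [1,4] S   <
        [1,3] N   >
          [1,2] "river" : N/(NP/N)
          [2,3] "found" : NP/N
        [3,4] "map" : S\N
      [4,5] "dog" : ((S/PP)\(N/NP))\S
  [5,7] PP   <
    [5,6] "a" : S/PP
    [6,7] "under" : PP\(S/PP)

[0,1] N/NP  lex  "no"
[1,2] N/(NP/N)  lex  "river"
[2,3] NP/N  lex  "found"
[1,3] N  >  k=2
[3,4] S\N  lex  "map"
[1,4] S  <  k=3
[4,5] ((S/PP)\(N/NP))\S  lex  "dog"
[1,5] (S/PP)\(N/NP)  <  k=4
[0,5] S/PP  <  k=1
[5,6] S/PP  lex  "a"
[6,7] PP\(S/PP)  lex  "under"
[5,7] PP  <  k=6
[0,7] S  >  k=5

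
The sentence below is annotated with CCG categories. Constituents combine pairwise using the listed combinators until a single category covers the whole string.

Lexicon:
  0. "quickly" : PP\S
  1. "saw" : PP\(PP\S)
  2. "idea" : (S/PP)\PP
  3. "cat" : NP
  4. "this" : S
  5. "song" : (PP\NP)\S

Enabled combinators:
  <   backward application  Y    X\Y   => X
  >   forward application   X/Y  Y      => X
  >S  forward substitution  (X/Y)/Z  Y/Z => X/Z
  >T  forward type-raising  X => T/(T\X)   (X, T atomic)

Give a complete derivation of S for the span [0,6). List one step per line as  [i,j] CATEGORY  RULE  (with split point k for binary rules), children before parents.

[0,1] PP\S  lex  "quickly"
[1,2] PP\(PP\S)  lex  "saw"
[0,2] PP  <  k=1
[2,3] (S/PP)\PP  lex  "idea"
[0,3] S/PP  <  k=2
[3,4] NP  lex  "cat"
[3,4] PP/(PP\NP)  >T
[4,5] S  lex  "this"
[5,6] (PP\NP)\S  lex  "song"
[4,6] PP\NP  <  k=5
[3,6] PP  >  k=4
[0,6] S  >  k=3

[0,6] S   >
  [0,3] S/PP   <
    [0,2] PP   <
      [0,1] "quickly" : PP\S
      [1,2] "saw" : PP\(PP\S)
    [2,3] "idea" : (S/PP)\PP
  [3,6] PP   >
    [3,4] PP/(PP\NP)   >T
      [3,4] "cat" : NP
    [4,6] PP\NP   <
      [4,5] "this" : S
      [5,6] "song" : (PP\NP)\S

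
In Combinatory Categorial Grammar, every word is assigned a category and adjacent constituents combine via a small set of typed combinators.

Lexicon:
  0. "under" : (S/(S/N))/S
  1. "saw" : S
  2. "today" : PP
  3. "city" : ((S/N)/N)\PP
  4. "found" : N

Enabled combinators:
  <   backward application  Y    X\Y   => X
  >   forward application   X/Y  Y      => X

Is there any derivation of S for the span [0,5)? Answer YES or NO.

[0,5] S   >
  [0,2] S/(S/N)   >
    [0,1] "under" : (S/(S/N))/S
    [1,2] "saw" : S
  [2,5] S/N   >
    [2,4] (S/N)/N   <
      [2,3] "today" : PP
      [3,4] "city" : ((S/N)/N)\PP
    [4,5] "found" : N

YES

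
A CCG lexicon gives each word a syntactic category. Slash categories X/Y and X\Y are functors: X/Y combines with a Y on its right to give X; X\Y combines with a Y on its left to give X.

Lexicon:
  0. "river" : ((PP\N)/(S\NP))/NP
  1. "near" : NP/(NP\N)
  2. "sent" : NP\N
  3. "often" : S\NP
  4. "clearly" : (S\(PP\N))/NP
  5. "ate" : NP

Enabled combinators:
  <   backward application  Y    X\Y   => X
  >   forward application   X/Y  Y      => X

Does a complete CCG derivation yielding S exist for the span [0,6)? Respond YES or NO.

YES

[0,6] S   <
  [0,4] PP\N   >
    [0,3] (PP\N)/(S\NP)   >
      [0,1] "river" : ((PP\N)/(S\NP))/NP
      [1,3] NP   >
        [1,2] "near" : NP/(NP\N)
        [2,3] "sent" : NP\N
    [3,4] "often" : S\NP
  [4,6] S\(PP\N)   >
    [4,5] "clearly" : (S\(PP\N))/NP
    [5,6] "ate" : NP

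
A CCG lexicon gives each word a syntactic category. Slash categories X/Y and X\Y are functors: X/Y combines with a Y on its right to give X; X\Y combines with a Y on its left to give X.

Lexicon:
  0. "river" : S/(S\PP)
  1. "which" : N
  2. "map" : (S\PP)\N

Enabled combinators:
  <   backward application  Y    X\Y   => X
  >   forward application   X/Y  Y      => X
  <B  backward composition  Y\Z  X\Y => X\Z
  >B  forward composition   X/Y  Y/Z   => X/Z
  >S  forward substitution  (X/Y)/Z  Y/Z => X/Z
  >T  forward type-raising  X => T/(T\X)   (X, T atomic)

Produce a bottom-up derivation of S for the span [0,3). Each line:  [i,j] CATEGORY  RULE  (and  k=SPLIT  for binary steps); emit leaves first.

[0,1] S/(S\PP)  lex  "river"
[1,2] N  lex  "which"
[2,3] (S\PP)\N  lex  "map"
[1,3] S\PP  <  k=2
[0,3] S  >  k=1

[0,3] S   >
  [0,1] "river" : S/(S\PP)
  [1,3] S\PP   <
    [1,2] "which" : N
    [2,3] "map" : (S\PP)\N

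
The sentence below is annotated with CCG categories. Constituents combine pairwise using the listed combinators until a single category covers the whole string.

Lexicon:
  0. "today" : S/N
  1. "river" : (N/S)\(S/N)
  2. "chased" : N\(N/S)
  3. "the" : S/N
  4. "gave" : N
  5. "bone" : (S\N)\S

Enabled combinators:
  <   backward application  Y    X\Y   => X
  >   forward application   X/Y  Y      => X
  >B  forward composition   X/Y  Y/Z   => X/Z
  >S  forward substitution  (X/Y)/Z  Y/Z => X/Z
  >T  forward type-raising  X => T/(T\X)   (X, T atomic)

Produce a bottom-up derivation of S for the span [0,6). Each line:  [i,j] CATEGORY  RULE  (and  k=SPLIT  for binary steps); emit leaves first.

[0,1] S/N  lex  "today"
[1,2] (N/S)\(S/N)  lex  "river"
[0,2] N/S  <  k=1
[2,3] N\(N/S)  lex  "chased"
[0,3] N  <  k=2
[3,4] S/N  lex  "the"
[4,5] N  lex  "gave"
[3,5] S  >  k=4
[5,6] (S\N)\S  lex  "bone"
[3,6] S\N  <  k=5
[0,6] S  <  k=3

[0,6] S   <
  [0,3] N   <
    [0,2] N/S   <
      [0,1] "today" : S/N
      [1,2] "river" : (N/S)\(S/N)
    [2,3] "chased" : N\(N/S)
  [3,6] S\N   <
    [3,5] S   >
      [3,4] "the" : S/N
      [4,5] "gave" : N
    [5,6] "bone" : (S\N)\S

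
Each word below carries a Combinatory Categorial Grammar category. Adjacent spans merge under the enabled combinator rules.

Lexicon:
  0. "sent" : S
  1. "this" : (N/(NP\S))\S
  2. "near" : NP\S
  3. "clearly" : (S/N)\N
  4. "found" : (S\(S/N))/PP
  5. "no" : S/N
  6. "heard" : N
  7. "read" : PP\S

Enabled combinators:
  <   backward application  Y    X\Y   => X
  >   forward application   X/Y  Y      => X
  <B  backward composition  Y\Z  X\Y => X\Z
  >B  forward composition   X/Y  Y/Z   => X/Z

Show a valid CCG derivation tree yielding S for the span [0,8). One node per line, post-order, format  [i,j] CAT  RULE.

[0,8] S   <
  [0,4] S/N   <
    [0,3] N   >
      [0,2] N/(NP\S)   <
        [0,1] "sent" : S
        [1,2] "this" : (N/(NP\S))\S
      [2,3] "near" : NP\S
    [3,4] "clearly" : (S/N)\N
  [4,8] S\(S/N)   >
    [4,5] "found" : (S\(S/N))/PP
    [5,8] PP   <
      [5,7] S   >
        [5,6] "no" : S/N
        [6,7] "heard" : N
      [7,8] "read" : PP\S

[0,1] S  lex  "sent"
[1,2] (N/(NP\S))\S  lex  "this"
[0,2] N/(NP\S)  <  k=1
[2,3] NP\S  lex  "near"
[0,3] N  >  k=2
[3,4] (S/N)\N  lex  "clearly"
[0,4] S/N  <  k=3
[4,5] (S\(S/N))/PP  lex  "found"
[5,6] S/N  lex  "no"
[6,7] N  lex  "heard"
[5,7] S  >  k=6
[7,8] PP\S  lex  "read"
[5,8] PP  <  k=7
[4,8] S\(S/N)  >  k=5
[0,8] S  <  k=4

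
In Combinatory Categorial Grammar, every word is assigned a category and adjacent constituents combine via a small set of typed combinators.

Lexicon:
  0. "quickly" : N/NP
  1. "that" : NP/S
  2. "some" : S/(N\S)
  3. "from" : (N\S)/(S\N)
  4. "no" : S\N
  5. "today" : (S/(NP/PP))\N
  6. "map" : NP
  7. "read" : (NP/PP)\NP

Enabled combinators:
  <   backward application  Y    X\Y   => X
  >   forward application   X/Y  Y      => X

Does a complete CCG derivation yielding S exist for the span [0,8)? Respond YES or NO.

[0,8] S   >
  [0,6] S/(NP/PP)   <
    [0,5] N   >
      [0,1] "quickly" : N/NP
      [1,5] NP   >
        [1,2] "that" : NP/S
        [2,5] S   >
          [2,3] "some" : S/(N\S)
          [3,5] N\S   >
            [3,4] "from" : (N\S)/(S\N)
            [4,5] "no" : S\N
    [5,6] "today" : (S/(NP/PP))\N
  [6,8] NP/PP   <
    [6,7] "map" : NP
    [7,8] "read" : (NP/PP)\NP

YES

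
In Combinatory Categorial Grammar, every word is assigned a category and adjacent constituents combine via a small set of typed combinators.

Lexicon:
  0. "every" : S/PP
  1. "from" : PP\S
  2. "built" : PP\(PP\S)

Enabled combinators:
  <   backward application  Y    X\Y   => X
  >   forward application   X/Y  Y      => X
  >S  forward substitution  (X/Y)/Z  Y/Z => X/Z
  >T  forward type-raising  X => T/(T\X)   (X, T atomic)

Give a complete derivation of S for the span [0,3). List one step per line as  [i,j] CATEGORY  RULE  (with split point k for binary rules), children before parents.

[0,3] S   >
  [0,1] "every" : S/PP
  [1,3] PP   <
    [1,2] "from" : PP\S
    [2,3] "built" : PP\(PP\S)

[0,1] S/PP  lex  "every"
[1,2] PP\S  lex  "from"
[2,3] PP\(PP\S)  lex  "built"
[1,3] PP  <  k=2
[0,3] S  >  k=1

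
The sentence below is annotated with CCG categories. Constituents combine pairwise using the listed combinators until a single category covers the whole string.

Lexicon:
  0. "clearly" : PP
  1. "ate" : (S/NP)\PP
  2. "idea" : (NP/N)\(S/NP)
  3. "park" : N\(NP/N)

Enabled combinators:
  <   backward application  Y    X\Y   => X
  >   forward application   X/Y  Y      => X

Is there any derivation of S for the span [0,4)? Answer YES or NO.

NO

PP (S/NP)\PP (NP/N)\(S/NP) N\(NP/N)
CKY chart[0,4] = {N}; S ∉ chart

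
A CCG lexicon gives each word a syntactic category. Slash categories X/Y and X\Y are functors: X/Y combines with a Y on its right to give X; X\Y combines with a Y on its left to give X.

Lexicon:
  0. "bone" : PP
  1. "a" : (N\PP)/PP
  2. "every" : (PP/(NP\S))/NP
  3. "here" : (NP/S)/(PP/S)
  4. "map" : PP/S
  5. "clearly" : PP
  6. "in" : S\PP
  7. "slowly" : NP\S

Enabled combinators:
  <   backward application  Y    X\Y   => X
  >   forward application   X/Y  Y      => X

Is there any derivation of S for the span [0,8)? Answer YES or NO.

NO

PP (N\PP)/PP (PP/(NP\S))/NP (NP/S)/(PP/S) PP/S PP S\PP NP\S
CKY chart[0,8] = {N}; S ∉ chart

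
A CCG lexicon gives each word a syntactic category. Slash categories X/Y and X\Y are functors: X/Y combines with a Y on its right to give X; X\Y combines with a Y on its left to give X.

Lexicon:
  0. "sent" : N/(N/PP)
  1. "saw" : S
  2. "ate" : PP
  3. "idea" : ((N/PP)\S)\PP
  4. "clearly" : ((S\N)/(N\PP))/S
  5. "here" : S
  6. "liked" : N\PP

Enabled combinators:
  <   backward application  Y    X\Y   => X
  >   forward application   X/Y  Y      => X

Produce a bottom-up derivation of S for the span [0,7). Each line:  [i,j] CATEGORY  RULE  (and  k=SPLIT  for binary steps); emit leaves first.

[0,1] N/(N/PP)  lex  "sent"
[1,2] S  lex  "saw"
[2,3] PP  lex  "ate"
[3,4] ((N/PP)\S)\PP  lex  "idea"
[2,4] (N/PP)\S  <  k=3
[1,4] N/PP  <  k=2
[0,4] N  >  k=1
[4,5] ((S\N)/(N\PP))/S  lex  "clearly"
[5,6] S  lex  "here"
[4,6] (S\N)/(N\PP)  >  k=5
[6,7] N\PP  lex  "liked"
[4,7] S\N  >  k=6
[0,7] S  <  k=4

[0,7] S   <
  [0,4] N   >
    [0,1] "sent" : N/(N/PP)
    [1,4] N/PP   <
      [1,2] "saw" : S
      [2,4] (N/PP)\S   <
        [2,3] "ate" : PP
        [3,4] "idea" : ((N/PP)\S)\PP
  [4,7] S\N   >
    [4,6] (S\N)/(N\PP)   >
      [4,5] "clearly" : ((S\N)/(N\PP))/S
      [5,6] "here" : S
    [6,7] "liked" : N\PP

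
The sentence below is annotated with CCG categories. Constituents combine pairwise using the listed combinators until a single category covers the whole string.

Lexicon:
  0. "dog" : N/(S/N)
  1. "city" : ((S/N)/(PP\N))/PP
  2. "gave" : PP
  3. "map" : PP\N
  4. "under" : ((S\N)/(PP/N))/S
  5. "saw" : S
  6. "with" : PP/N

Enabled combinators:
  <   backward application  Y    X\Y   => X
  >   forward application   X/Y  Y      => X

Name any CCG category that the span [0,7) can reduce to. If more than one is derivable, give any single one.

[0,7] S   <
  [0,4] N   >
    [0,1] "dog" : N/(S/N)
    [1,4] S/N   >
      [1,3] (S/N)/(PP\N)   >
        [1,2] "city" : ((S/N)/(PP\N))/PP
        [2,3] "gave" : PP
      [3,4] "map" : PP\N
  [4,7] S\N   >
    [4,6] (S\N)/(PP/N)   >
      [4,5] "under" : ((S\N)/(PP/N))/S
      [5,6] "saw" : S
    [6,7] "with" : PP/N

S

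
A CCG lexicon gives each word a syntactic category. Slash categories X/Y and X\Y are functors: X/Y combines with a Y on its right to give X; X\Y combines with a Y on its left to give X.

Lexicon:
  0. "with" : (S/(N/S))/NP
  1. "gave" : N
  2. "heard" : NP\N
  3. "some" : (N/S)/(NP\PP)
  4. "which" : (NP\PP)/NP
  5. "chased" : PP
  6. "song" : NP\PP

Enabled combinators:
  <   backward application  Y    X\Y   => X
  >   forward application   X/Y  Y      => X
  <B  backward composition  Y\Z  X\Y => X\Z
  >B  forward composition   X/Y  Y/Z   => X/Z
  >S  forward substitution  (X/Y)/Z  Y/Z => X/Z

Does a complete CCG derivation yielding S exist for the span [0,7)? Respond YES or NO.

[0,7] S   >
  [0,3] S/(N/S)   >
    [0,1] "with" : (S/(N/S))/NP
    [1,3] NP   <
      [1,2] "gave" : N
      [2,3] "heard" : NP\N
  [3,7] N/S   >
    [3,4] "some" : (N/S)/(NP\PP)
    [4,7] NP\PP   >
      [4,5] "which" : (NP\PP)/NP
      [5,7] NP   <
        [5,6] "chased" : PP
        [6,7] "song" : NP\PP

YES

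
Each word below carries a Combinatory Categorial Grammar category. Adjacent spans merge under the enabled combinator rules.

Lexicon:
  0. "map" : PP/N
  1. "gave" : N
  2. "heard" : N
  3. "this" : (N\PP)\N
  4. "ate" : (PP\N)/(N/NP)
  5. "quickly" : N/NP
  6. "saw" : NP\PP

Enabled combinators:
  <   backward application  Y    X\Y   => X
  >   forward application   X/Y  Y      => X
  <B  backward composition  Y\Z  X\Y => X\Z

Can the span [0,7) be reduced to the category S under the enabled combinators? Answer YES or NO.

PP/N N N (N\PP)\N (PP\N)/(N/NP) N/NP NP\PP
CKY chart[0,7] = {NP}; S ∉ chart

NO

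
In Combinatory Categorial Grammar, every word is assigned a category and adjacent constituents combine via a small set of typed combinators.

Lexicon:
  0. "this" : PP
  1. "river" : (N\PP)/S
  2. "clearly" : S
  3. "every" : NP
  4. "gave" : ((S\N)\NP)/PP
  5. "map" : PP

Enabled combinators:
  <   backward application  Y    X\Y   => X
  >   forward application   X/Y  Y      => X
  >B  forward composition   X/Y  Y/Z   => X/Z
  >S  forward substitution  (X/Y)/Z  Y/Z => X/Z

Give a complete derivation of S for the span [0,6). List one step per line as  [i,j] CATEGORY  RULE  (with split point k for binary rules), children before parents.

[0,6] S   <
  [0,3] N   <
    [0,1] "this" : PP
    [1,3] N\PP   >
      [1,2] "river" : (N\PP)/S
      [2,3] "clearly" : S
  [3,6] S\N   <
    [3,4] "every" : NP
    [4,6] (S\N)\NP   >
      [4,5] "gave" : ((S\N)\NP)/PP
      [5,6] "map" : PP

[0,1] PP  lex  "this"
[1,2] (N\PP)/S  lex  "river"
[2,3] S  lex  "clearly"
[1,3] N\PP  >  k=2
[0,3] N  <  k=1
[3,4] NP  lex  "every"
[4,5] ((S\N)\NP)/PP  lex  "gave"
[5,6] PP  lex  "map"
[4,6] (S\N)\NP  >  k=5
[3,6] S\N  <  k=4
[0,6] S  <  k=3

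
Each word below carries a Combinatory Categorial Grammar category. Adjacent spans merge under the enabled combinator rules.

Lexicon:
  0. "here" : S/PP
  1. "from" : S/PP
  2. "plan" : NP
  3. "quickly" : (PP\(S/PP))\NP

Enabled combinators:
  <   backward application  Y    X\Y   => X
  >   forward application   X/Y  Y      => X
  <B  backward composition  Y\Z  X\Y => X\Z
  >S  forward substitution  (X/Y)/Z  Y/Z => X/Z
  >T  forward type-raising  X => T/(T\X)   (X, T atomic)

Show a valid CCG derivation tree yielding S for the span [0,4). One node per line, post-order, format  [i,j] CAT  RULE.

[0,4] S   >
  [0,1] "here" : S/PP
  [1,4] PP   <
    [1,2] "from" : S/PP
    [2,4] PP\(S/PP)   <
      [2,3] "plan" : NP
      [3,4] "quickly" : (PP\(S/PP))\NP

[0,1] S/PP  lex  "here"
[1,2] S/PP  lex  "from"
[2,3] NP  lex  "plan"
[3,4] (PP\(S/PP))\NP  lex  "quickly"
[2,4] PP\(S/PP)  <  k=3
[1,4] PP  <  k=2
[0,4] S  >  k=1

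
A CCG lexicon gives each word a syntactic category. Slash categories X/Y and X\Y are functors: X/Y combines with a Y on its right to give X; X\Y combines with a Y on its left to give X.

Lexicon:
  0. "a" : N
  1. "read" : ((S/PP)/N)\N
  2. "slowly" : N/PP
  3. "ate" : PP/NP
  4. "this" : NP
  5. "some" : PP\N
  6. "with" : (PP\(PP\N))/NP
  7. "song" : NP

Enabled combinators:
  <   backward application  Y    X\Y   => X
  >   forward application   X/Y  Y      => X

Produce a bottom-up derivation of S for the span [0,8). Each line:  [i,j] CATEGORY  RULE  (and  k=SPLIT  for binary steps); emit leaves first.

[0,1] N  lex  "a"
[1,2] ((S/PP)/N)\N  lex  "read"
[0,2] (S/PP)/N  <  k=1
[2,3] N/PP  lex  "slowly"
[3,4] PP/NP  lex  "ate"
[4,5] NP  lex  "this"
[3,5] PP  >  k=4
[2,5] N  >  k=3
[0,5] S/PP  >  k=2
[5,6] PP\N  lex  "some"
[6,7] (PP\(PP\N))/NP  lex  "with"
[7,8] NP  lex  "song"
[6,8] PP\(PP\N)  >  k=7
[5,8] PP  <  k=6
[0,8] S  >  k=5

[0,8] S   >
  [0,5] S/PP   >
    [0,2] (S/PP)/N   <
      [0,1] "a" : N
      [1,2] "read" : ((S/PP)/N)\N
    [2,5] N   >
      [2,3] "slowly" : N/PP
      [3,5] PP   >
        [3,4] "ate" : PP/NP
        [4,5] "this" : NP
  [5,8] PP   <
    [5,6] "some" : PP\N
    [6,8] PP\(PP\N)   >
      [6,7] "with" : (PP\(PP\N))/NP
      [7,8] "song" : NP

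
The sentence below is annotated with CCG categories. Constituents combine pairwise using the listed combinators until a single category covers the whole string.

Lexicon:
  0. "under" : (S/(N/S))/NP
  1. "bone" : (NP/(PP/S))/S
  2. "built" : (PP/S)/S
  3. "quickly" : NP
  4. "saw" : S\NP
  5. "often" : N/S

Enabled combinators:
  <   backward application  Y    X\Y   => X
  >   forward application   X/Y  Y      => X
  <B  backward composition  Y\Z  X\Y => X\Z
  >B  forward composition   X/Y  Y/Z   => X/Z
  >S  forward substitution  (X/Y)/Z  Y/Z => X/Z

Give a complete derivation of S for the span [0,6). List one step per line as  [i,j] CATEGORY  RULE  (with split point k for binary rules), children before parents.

[0,1] (S/(N/S))/NP  lex  "under"
[1,2] (NP/(PP/S))/S  lex  "bone"
[2,3] (PP/S)/S  lex  "built"
[1,3] NP/S  >S  k=2
[3,4] NP  lex  "quickly"
[4,5] S\NP  lex  "saw"
[3,5] S  <  k=4
[1,5] NP  >  k=3
[0,5] S/(N/S)  >  k=1
[5,6] N/S  lex  "often"
[0,6] S  >  k=5

[0,6] S   >
  [0,5] S/(N/S)   >
    [0,1] "under" : (S/(N/S))/NP
    [1,5] NP   >
      [1,3] NP/S   >S
        [1,2] "bone" : (NP/(PP/S))/S
        [2,3] "built" : (PP/S)/S
      [3,5] S   <
        [3,4] "quickly" : NP
        [4,5] "saw" : S\NP
  [5,6] "often" : N/S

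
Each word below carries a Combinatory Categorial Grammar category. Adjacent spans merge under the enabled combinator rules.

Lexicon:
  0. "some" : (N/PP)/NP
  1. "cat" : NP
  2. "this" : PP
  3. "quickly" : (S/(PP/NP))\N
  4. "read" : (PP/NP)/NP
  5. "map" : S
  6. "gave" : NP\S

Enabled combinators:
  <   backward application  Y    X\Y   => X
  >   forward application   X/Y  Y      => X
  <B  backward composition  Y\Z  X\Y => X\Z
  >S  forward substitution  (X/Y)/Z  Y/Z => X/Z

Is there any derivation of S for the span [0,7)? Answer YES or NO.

YES

[0,7] S   >
  [0,4] S/(PP/NP)   <
    [0,3] N   >
      [0,2] N/PP   >
        [0,1] "some" : (N/PP)/NP
        [1,2] "cat" : NP
      [2,3] "this" : PP
    [3,4] "quickly" : (S/(PP/NP))\N
  [4,7] PP/NP   >
    [4,5] "read" : (PP/NP)/NP
    [5,7] NP   <
      [5,6] "map" : S
      [6,7] "gave" : NP\S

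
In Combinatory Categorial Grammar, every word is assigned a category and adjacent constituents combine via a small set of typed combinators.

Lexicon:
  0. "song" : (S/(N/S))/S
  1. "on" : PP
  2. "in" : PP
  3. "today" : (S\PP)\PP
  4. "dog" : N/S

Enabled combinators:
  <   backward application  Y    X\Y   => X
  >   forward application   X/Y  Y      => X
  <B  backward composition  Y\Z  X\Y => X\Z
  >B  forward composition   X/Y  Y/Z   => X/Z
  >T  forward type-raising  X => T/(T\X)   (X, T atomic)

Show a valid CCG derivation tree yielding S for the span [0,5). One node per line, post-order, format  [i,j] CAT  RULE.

[0,1] (S/(N/S))/S  lex  "song"
[1,2] PP  lex  "on"
[2,3] PP  lex  "in"
[3,4] (S\PP)\PP  lex  "today"
[2,4] S\PP  <  k=3
[1,4] S  <  k=2
[0,4] S/(N/S)  >  k=1
[4,5] N/S  lex  "dog"
[0,5] S  >  k=4

[0,5] S   >
  [0,4] S/(N/S)   >
    [0,1] "song" : (S/(N/S))/S
    [1,4] S   <
      [1,2] "on" : PP
      [2,4] S\PP   <
        [2,3] "in" : PP
        [3,4] "today" : (S\PP)\PP
  [4,5] "dog" : N/S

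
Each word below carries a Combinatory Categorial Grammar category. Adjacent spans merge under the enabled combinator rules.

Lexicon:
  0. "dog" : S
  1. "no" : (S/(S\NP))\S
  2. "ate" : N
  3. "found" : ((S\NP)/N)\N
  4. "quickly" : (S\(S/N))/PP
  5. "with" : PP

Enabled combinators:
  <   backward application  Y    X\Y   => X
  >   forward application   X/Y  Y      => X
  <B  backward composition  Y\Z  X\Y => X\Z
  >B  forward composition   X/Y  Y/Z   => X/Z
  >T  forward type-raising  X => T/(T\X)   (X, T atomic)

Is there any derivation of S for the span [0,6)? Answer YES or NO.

YES

[0,6] S   <
  [0,4] S/N   >B
    [0,2] S/(S\NP)   <
      [0,1] "dog" : S
      [1,2] "no" : (S/(S\NP))\S
    [2,4] (S\NP)/N   <
      [2,3] "ate" : N
      [3,4] "found" : ((S\NP)/N)\N
  [4,6] S\(S/N)   >
    [4,5] "quickly" : (S\(S/N))/PP
    [5,6] "with" : PP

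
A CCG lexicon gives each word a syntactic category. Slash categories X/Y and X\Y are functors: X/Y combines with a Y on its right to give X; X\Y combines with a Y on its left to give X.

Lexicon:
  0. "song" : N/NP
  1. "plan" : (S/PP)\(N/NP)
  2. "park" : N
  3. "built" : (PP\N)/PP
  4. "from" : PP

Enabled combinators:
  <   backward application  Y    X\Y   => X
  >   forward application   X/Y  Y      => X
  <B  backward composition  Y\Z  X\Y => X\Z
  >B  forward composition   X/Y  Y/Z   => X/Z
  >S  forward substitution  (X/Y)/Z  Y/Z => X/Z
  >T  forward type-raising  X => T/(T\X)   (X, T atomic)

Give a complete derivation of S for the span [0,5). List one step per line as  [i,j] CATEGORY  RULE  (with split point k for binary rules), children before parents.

[0,1] N/NP  lex  "song"
[1,2] (S/PP)\(N/NP)  lex  "plan"
[0,2] S/PP  <  k=1
[2,3] N  lex  "park"
[2,3] PP/(PP\N)  >T
[3,4] (PP\N)/PP  lex  "built"
[4,5] PP  lex  "from"
[3,5] PP\N  >  k=4
[2,5] PP  >  k=3
[0,5] S  >  k=2

[0,5] S   >
  [0,2] S/PP   <
    [0,1] "song" : N/NP
    [1,2] "plan" : (S/PP)\(N/NP)
  [2,5] PP   >
    [2,3] PP/(PP\N)   >T
      [2,3] "park" : N
    [3,5] PP\N   >
      [3,4] "built" : (PP\N)/PP
      [4,5] "from" : PP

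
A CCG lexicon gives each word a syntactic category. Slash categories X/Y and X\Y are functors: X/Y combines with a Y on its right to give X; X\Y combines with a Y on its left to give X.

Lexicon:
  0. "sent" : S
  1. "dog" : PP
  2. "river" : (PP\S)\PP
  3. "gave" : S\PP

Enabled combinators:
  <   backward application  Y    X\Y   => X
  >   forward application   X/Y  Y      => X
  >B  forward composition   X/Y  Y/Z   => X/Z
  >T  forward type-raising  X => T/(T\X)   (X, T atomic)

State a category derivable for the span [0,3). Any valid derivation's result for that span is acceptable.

PP

[0,4] S   <
  [0,3] PP   <
    [0,1] "sent" : S
    [1,3] PP\S   <
      [1,2] "dog" : PP
      [2,3] "river" : (PP\S)\PP
  [3,4] "gave" : S\PP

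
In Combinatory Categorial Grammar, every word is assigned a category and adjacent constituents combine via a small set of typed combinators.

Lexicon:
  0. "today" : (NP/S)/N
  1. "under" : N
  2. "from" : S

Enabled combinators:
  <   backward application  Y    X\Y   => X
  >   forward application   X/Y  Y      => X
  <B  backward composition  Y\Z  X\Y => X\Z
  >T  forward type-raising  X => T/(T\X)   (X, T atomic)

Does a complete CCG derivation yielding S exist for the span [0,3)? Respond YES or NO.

NO

(NP/S)/N N S
CKY chart[0,3] = {N/(N\NP), NP, NP/(NP\NP), PP/(PP\NP), S/(S\NP)}; S ∉ chart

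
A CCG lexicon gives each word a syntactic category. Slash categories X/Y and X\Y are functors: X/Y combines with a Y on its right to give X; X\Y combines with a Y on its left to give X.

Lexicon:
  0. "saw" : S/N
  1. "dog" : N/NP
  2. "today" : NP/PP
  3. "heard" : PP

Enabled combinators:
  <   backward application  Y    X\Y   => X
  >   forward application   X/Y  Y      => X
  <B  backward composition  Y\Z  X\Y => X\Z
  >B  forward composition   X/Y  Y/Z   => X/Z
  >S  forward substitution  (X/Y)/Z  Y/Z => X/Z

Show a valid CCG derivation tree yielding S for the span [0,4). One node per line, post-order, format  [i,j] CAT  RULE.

[0,1] S/N  lex  "saw"
[1,2] N/NP  lex  "dog"
[2,3] NP/PP  lex  "today"
[3,4] PP  lex  "heard"
[2,4] NP  >  k=3
[1,4] N  >  k=2
[0,4] S  >  k=1

[0,4] S   >
  [0,1] "saw" : S/N
  [1,4] N   >
    [1,2] "dog" : N/NP
    [2,4] NP   >
      [2,3] "today" : NP/PP
      [3,4] "heard" : PP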